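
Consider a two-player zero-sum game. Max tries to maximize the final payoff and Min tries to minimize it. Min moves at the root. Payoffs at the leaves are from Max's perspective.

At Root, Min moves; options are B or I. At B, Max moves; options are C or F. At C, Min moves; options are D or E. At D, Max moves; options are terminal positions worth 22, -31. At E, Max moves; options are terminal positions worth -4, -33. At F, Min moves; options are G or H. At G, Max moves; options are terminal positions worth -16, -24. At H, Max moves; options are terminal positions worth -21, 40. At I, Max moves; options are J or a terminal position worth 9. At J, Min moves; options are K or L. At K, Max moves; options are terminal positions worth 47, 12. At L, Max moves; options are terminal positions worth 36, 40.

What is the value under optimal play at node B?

D: max(22, -31) = 22
E: max(-4, -33) = -4
C: min(22, -4) = -4
G: max(-16, -24) = -16
H: max(-21, 40) = 40
F: min(-16, 40) = -16
B: max(-4, -16) = -4

-4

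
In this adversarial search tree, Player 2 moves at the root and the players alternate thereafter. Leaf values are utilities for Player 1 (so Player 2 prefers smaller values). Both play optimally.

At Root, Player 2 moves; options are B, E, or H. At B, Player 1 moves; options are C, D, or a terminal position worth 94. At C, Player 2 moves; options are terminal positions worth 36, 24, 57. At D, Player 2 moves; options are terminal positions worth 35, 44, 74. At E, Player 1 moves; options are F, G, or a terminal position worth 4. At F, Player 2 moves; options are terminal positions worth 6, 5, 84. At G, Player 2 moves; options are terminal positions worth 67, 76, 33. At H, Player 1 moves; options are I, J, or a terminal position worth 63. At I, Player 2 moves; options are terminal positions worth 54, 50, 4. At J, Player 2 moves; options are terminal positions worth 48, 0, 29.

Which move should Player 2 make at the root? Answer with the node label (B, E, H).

E

C (Player 2): min(36, 24, 57) = 24
D (Player 2): min(35, 44, 74) = 35
B (Player 1): max(24, 35, 94) = 94
F (Player 2): min(6, 5, 84) = 5
G (Player 2): min(67, 76, 33) = 33
E (Player 1): max(5, 33, 4) = 33
I (Player 2): min(54, 50, 4) = 4
J (Player 2): min(48, 0, 29) = 0
H (Player 1): max(4, 0, 63) = 63
Root (Player 2): min(94, 33, 63) = 33
Player 2 picks the child with the lowest value: E (value 33).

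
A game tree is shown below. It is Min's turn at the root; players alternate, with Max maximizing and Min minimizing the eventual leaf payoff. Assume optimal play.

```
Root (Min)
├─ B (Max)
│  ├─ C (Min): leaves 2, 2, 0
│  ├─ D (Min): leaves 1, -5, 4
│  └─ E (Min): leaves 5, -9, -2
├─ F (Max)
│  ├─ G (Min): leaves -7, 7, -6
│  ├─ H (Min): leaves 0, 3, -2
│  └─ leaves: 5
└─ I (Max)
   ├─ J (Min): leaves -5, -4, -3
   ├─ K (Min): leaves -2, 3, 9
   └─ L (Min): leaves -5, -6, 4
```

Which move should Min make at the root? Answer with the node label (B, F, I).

C (Min): min(2, 2, 0) = 0
D (Min): min(1, -5, 4) = -5
E (Min): min(5, -9, -2) = -9
B (Max): max(0, -5, -9) = 0
G (Min): min(-7, 7, -6) = -7
H (Min): min(0, 3, -2) = -2
F (Max): max(-7, -2, 5) = 5
J (Min): min(-5, -4, -3) = -5
K (Min): min(-2, 3, 9) = -2
L (Min): min(-5, -6, 4) = -6
I (Max): max(-5, -2, -6) = -2
Root (Min): min(0, 5, -2) = -2
Min picks the child with the lowest value: I (value -2).

I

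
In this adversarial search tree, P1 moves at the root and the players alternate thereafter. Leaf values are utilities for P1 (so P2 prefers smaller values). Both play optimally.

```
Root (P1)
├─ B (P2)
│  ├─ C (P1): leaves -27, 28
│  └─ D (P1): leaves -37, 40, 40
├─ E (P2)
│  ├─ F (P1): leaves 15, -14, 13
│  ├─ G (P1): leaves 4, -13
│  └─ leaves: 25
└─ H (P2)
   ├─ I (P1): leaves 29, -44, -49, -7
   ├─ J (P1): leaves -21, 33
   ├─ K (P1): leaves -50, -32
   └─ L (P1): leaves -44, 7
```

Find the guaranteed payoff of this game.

28

C (P1): max(-27, 28) = 28
D (P1): max(-37, 40, 40) = 40
B (P2): min(28, 40) = 28
F (P1): max(15, -14, 13) = 15
G (P1): max(4, -13) = 4
E (P2): min(15, 4, 25) = 4
I (P1): max(29, -44, -49, -7) = 29
J (P1): max(-21, 33) = 33
K (P1): max(-50, -32) = -32
L (P1): max(-44, 7) = 7
H (P2): min(29, 33, -32, 7) = -32
Root (P1): max(28, 4, -32) = 28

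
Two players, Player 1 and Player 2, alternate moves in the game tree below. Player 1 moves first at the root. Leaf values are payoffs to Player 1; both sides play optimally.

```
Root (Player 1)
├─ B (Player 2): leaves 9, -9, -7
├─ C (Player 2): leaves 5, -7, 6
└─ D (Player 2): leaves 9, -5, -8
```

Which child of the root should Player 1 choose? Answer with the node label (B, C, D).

C

B (Player 2): min(9, -9, -7) = -9
C (Player 2): min(5, -7, 6) = -7
D (Player 2): min(9, -5, -8) = -8
Root (Player 1): max(-9, -7, -8) = -7
Player 1 picks the child with the highest value: C (value -7).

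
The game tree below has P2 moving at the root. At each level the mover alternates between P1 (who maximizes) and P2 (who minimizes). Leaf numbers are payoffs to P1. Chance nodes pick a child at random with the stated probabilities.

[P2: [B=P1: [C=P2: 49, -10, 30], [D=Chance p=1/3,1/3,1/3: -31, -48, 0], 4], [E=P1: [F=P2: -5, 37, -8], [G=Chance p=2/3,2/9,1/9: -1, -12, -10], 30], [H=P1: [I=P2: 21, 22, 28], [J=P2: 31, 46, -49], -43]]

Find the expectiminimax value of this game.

4

C (P2): min(49, -10, 30) = -10
D (Chance): 1/3·-31 + 1/3·-48 + 1/3·0 = -26.33
B (P1): max(-10, -26.33, 4) = 4
F (P2): min(-5, 37, -8) = -8
G (Chance): 2/3·-1 + 2/9·-12 + 1/9·-10 = -4.44
E (P1): max(-8, -4.44, 30) = 30
I (P2): min(21, 22, 28) = 21
J (P2): min(31, 46, -49) = -49
H (P1): max(21, -49, -43) = 21
Root (P2): min(4, 30, 21) = 4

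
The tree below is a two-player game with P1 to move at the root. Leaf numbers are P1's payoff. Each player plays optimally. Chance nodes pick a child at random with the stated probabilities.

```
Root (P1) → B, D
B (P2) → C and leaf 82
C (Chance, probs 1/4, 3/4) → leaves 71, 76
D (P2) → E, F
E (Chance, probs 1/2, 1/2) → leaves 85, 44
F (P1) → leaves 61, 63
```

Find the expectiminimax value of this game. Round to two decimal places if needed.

C (Chance): 1/4·71 + 3/4·76 = 74.75
B (P2): min(74.75, 82) = 74.75
E (Chance): 1/2·85 + 1/2·44 = 64.5
F (P1): max(61, 63) = 63
D (P2): min(64.5, 63) = 63
Root (P1): max(74.75, 63) = 74.75

74.75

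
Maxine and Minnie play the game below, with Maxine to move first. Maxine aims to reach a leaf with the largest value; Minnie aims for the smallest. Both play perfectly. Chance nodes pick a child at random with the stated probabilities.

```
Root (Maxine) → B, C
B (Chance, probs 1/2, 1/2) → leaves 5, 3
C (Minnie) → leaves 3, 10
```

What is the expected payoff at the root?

B (Chance): 1/2·5 + 1/2·3 = 4
C (Minnie): min(3, 10) = 3
Root (Maxine): max(4, 3) = 4

4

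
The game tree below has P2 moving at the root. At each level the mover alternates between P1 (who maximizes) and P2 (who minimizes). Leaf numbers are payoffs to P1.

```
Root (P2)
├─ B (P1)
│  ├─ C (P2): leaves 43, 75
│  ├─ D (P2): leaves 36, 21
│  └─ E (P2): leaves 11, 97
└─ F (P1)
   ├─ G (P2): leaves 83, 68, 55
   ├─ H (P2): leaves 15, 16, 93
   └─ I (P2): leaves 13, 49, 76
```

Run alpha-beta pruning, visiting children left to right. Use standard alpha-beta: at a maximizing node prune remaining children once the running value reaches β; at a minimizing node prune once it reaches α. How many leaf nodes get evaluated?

C [α=-∞,β=+∞]: v=43
D [α=43,β=+∞]: v=36 after child 1 ≤ α → α-cutoff, skip 1
E [α=43,β=+∞]: v=11 after child 1 ≤ α → α-cutoff, skip 1
B [α=-∞,β=+∞]: v=43
G [α=-∞,β=43]: v=55
F [α=-∞,β=43]: v=55 after child 1 ≥ β → β-cutoff, skip 2
Root [α=-∞,β=+∞]: v=43
Leaves evaluated: 7 of 15.

7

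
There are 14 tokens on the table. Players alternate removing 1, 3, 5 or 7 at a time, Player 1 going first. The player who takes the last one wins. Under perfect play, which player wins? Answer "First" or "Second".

Second

Compute winning (W) and losing (L) positions by backward induction:
i:   0  1  2  3  4  5  6  7  8  9 10 11 12 13 14
     L  W  L  W  L  W  L  W  L  W  L  W  L  W  L
Position 14 is L, so the second player wins.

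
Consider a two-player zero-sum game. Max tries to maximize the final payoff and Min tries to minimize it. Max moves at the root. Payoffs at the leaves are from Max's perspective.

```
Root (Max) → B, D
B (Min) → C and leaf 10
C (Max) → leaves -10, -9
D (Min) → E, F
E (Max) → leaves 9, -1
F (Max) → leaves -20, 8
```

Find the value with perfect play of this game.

C (Max): max(-10, -9) = -9
B (Min): min(-9, 10) = -9
E (Max): max(9, -1) = 9
F (Max): max(-20, 8) = 8
D (Min): min(9, 8) = 8
Root (Max): max(-9, 8) = 8

8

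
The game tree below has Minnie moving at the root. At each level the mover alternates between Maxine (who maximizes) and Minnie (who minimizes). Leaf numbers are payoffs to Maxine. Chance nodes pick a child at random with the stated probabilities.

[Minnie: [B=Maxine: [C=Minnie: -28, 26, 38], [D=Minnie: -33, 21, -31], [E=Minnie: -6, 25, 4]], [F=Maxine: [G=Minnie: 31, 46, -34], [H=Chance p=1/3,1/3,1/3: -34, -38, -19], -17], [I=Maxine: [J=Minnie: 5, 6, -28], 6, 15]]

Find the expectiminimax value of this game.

-17

C (Minnie): min(-28, 26, 38) = -28
D (Minnie): min(-33, 21, -31) = -33
E (Minnie): min(-6, 25, 4) = -6
B (Maxine): max(-28, -33, -6) = -6
G (Minnie): min(31, 46, -34) = -34
H (Chance): 1/3·-34 + 1/3·-38 + 1/3·-19 = -30.33
F (Maxine): max(-34, -30.33, -17) = -17
J (Minnie): min(5, 6, -28) = -28
I (Maxine): max(-28, 6, 15) = 15
Root (Minnie): min(-6, -17, 15) = -17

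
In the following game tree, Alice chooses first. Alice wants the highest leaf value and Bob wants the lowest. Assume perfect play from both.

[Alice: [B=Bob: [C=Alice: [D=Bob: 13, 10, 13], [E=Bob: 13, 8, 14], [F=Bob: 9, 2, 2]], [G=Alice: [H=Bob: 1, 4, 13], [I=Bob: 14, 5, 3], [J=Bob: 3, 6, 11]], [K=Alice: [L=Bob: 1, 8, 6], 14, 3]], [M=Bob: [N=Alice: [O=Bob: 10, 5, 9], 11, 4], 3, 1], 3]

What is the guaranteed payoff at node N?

O: min(10, 5, 9) = 5
N: max(5, 11, 4) = 11

11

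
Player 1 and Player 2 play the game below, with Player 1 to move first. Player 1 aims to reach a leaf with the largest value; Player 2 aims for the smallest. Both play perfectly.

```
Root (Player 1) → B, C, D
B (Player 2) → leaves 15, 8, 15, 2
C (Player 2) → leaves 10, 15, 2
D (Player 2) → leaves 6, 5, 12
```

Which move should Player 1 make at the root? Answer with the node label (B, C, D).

B (Player 2): min(15, 8, 15, 2) = 2
C (Player 2): min(10, 15, 2) = 2
D (Player 2): min(6, 5, 12) = 5
Root (Player 1): max(2, 2, 5) = 5
Player 1 picks the child with the highest value: D (value 5).

D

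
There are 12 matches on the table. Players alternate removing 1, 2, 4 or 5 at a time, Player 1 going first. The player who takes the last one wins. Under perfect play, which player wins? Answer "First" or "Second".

Second

i:   0  1  2  3  4  5  6  7  8  9 10 11 12
     L  W  W  L  W  W  L  W  W  L  W  W  L
Position 12 is L, so the second player wins.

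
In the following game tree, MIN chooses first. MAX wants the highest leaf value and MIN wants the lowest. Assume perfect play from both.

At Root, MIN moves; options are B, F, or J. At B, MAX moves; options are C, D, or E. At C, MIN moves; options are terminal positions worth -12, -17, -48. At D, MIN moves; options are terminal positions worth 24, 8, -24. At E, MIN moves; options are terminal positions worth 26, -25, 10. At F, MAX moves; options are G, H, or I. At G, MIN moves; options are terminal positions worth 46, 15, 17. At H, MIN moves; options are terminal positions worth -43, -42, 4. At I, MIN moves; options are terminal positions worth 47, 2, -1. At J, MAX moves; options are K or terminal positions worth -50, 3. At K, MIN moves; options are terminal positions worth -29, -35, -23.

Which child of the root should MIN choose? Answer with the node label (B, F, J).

B

C (MIN): min(-12, -17, -48) = -48
D (MIN): min(24, 8, -24) = -24
E (MIN): min(26, -25, 10) = -25
B (MAX): max(-48, -24, -25) = -24
G (MIN): min(46, 15, 17) = 15
H (MIN): min(-43, -42, 4) = -43
I (MIN): min(47, 2, -1) = -1
F (MAX): max(15, -43, -1) = 15
K (MIN): min(-29, -35, -23) = -35
J (MAX): max(-35, -50, 3) = 3
Root (MIN): min(-24, 15, 3) = -24
MIN picks the child with the lowest value: B (value -24).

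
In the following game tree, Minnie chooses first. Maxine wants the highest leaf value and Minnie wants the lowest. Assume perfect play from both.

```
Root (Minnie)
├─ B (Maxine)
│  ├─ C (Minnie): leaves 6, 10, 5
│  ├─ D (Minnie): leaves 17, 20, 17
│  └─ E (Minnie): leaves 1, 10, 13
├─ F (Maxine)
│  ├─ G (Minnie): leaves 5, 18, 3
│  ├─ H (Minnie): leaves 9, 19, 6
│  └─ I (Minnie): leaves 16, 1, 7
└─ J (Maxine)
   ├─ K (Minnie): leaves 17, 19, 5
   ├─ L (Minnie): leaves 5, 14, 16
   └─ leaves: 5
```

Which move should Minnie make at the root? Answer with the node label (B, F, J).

C (Minnie): min(6, 10, 5) = 5
D (Minnie): min(17, 20, 17) = 17
E (Minnie): min(1, 10, 13) = 1
B (Maxine): max(5, 17, 1) = 17
G (Minnie): min(5, 18, 3) = 3
H (Minnie): min(9, 19, 6) = 6
I (Minnie): min(16, 1, 7) = 1
F (Maxine): max(3, 6, 1) = 6
K (Minnie): min(17, 19, 5) = 5
L (Minnie): min(5, 14, 16) = 5
J (Maxine): max(5, 5, 5) = 5
Root (Minnie): min(17, 6, 5) = 5
Minnie picks the child with the lowest value: J (value 5).

J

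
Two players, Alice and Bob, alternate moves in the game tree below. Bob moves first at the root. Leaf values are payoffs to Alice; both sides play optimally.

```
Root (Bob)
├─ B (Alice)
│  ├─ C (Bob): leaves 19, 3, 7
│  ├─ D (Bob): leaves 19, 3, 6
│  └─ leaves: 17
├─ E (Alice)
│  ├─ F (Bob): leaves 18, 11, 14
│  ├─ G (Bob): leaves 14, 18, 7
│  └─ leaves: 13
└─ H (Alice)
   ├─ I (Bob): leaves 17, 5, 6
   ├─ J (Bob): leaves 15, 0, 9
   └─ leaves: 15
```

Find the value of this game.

13

C (Bob): min(19, 3, 7) = 3
D (Bob): min(19, 3, 6) = 3
B (Alice): max(3, 3, 17) = 17
F (Bob): min(18, 11, 14) = 11
G (Bob): min(14, 18, 7) = 7
E (Alice): max(11, 7, 13) = 13
I (Bob): min(17, 5, 6) = 5
J (Bob): min(15, 0, 9) = 0
H (Alice): max(5, 0, 15) = 15
Root (Bob): min(17, 13, 15) = 13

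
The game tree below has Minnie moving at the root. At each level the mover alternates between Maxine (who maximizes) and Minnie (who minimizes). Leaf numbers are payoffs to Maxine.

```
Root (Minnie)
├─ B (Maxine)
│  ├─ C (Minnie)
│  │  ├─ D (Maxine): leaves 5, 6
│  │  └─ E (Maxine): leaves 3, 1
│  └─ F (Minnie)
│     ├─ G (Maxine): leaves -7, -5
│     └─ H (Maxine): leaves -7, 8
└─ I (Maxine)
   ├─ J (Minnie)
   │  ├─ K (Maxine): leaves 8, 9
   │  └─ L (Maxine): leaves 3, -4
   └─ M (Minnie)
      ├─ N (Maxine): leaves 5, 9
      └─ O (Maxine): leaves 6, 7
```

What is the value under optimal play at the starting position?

3

D (Maxine): max(5, 6) = 6
E (Maxine): max(3, 1) = 3
C (Minnie): min(6, 3) = 3
G (Maxine): max(-7, -5) = -5
H (Maxine): max(-7, 8) = 8
F (Minnie): min(-5, 8) = -5
B (Maxine): max(3, -5) = 3
K (Maxine): max(8, 9) = 9
L (Maxine): max(3, -4) = 3
J (Minnie): min(9, 3) = 3
N (Maxine): max(5, 9) = 9
O (Maxine): max(6, 7) = 7
M (Minnie): min(9, 7) = 7
I (Maxine): max(3, 7) = 7
Root (Minnie): min(3, 7) = 3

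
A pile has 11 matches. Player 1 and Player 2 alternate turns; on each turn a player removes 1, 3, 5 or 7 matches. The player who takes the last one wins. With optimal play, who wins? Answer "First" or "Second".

First

Compute winning (W) and losing (L) positions by backward induction:
i:   0  1  2  3  4  5  6  7  8  9 10 11
     L  W  L  W  L  W  L  W  L  W  L  W
Position 11 is W, so the first player wins.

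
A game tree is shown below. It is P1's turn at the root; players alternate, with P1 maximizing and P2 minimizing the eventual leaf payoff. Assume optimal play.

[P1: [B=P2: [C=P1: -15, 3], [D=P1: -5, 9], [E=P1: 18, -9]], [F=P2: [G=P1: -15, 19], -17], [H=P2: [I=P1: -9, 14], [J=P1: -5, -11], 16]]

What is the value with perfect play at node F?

-17

G: max(-15, 19) = 19
F: min(19, -17) = -17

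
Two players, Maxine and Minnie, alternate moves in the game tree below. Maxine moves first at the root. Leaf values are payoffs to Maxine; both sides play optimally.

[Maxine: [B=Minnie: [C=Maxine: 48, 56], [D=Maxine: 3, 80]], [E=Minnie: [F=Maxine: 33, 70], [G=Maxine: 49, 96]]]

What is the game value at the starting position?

70

C (Maxine): max(48, 56) = 56
D (Maxine): max(3, 80) = 80
B (Minnie): min(56, 80) = 56
F (Maxine): max(33, 70) = 70
G (Maxine): max(49, 96) = 96
E (Minnie): min(70, 96) = 70
Root (Maxine): max(56, 70) = 70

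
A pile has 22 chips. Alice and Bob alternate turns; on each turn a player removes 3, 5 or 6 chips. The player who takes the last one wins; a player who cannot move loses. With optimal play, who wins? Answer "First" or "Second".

i:   0  1  2  3  4  5  6  7  8  9 10 11 12 13 14 15 16 17 18 19 20 21 22
     L  L  L  W  W  W  W  W  W  L  L  L  W  W  W  W  W  W  L  L  L  W  W
Position 22 is W, so the first player wins.

First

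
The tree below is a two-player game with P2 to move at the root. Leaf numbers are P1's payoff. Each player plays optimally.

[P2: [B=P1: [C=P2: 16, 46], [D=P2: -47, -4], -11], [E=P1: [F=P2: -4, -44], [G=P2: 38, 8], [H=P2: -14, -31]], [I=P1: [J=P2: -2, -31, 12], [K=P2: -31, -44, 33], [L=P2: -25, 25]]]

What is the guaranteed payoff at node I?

-25

J: min(-2, -31, 12) = -31
K: min(-31, -44, 33) = -44
L: min(-25, 25) = -25
I: max(-31, -44, -25) = -25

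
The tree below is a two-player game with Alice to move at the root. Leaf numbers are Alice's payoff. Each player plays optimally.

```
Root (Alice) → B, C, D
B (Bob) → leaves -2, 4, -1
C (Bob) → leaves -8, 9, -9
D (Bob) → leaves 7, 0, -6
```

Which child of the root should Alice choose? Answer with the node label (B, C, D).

B

B (Bob): min(-2, 4, -1) = -2
C (Bob): min(-8, 9, -9) = -9
D (Bob): min(7, 0, -6) = -6
Root (Alice): max(-2, -9, -6) = -2
Alice picks the child with the highest value: B (value -2).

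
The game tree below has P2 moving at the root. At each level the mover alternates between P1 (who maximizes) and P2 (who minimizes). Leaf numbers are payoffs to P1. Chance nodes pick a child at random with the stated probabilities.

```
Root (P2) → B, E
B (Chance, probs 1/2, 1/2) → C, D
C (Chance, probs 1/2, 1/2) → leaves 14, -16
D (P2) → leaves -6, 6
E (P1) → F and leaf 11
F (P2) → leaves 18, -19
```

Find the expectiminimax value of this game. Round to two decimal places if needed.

C (Chance): 1/2·14 + 1/2·-16 = -1
D (P2): min(-6, 6) = -6
B (Chance): 1/2·-1 + 1/2·-6 = -3.5
F (P2): min(18, -19) = -19
E (P1): max(-19, 11) = 11
Root (P2): min(-3.5, 11) = -3.5

-3.5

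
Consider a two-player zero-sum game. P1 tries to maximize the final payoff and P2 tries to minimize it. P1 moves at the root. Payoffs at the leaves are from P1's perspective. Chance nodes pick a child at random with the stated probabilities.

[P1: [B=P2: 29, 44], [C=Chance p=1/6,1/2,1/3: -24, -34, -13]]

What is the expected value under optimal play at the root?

B (P2): min(29, 44) = 29
C (Chance): 1/6·-24 + 1/2·-34 + 1/3·-13 = -25.33
Root (P1): max(29, -25.33) = 29

29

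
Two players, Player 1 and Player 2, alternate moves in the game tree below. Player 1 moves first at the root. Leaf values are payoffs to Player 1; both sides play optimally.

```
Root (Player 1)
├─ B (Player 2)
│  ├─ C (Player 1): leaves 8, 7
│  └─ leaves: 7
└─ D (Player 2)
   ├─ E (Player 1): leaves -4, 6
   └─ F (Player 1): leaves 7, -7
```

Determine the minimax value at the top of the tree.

7

C (Player 1): max(8, 7) = 8
B (Player 2): min(8, 7) = 7
E (Player 1): max(-4, 6) = 6
F (Player 1): max(7, -7) = 7
D (Player 2): min(6, 7) = 6
Root (Player 1): max(7, 6) = 7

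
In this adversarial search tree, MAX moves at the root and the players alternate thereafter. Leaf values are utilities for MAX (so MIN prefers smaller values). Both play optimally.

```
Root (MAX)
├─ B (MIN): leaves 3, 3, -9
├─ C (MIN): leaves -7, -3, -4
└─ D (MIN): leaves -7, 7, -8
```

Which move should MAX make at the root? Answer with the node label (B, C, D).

B (MIN): min(3, 3, -9) = -9
C (MIN): min(-7, -3, -4) = -7
D (MIN): min(-7, 7, -8) = -8
Root (MAX): max(-9, -7, -8) = -7
MAX picks the child with the highest value: C (value -7).

C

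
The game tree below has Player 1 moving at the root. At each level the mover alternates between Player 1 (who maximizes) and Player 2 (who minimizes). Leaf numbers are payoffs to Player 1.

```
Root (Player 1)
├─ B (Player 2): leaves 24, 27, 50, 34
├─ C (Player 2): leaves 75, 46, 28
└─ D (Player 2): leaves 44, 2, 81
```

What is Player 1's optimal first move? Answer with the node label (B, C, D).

C

B (Player 2): min(24, 27, 50, 34) = 24
C (Player 2): min(75, 46, 28) = 28
D (Player 2): min(44, 2, 81) = 2
Root (Player 1): max(24, 28, 2) = 28
Player 1 picks the child with the highest value: C (value 28).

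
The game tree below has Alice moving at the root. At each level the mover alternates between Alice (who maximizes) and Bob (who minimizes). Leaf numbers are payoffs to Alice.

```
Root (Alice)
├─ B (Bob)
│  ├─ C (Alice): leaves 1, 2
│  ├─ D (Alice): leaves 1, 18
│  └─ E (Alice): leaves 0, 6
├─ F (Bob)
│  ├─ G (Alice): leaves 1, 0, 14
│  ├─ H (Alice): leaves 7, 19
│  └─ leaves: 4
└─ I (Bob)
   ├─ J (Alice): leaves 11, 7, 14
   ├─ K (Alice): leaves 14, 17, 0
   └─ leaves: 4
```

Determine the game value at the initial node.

C (Alice): max(1, 2) = 2
D (Alice): max(1, 18) = 18
E (Alice): max(0, 6) = 6
B (Bob): min(2, 18, 6) = 2
G (Alice): max(1, 0, 14) = 14
H (Alice): max(7, 19) = 19
F (Bob): min(14, 19, 4) = 4
J (Alice): max(11, 7, 14) = 14
K (Alice): max(14, 17, 0) = 17
I (Bob): min(14, 17, 4) = 4
Root (Alice): max(2, 4, 4) = 4

4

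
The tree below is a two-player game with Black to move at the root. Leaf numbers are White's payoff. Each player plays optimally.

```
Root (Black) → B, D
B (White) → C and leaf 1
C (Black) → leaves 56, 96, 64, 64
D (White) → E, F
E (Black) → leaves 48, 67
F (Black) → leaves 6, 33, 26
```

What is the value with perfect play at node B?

56

C: min(56, 96, 64, 64) = 56
B: max(56, 1) = 56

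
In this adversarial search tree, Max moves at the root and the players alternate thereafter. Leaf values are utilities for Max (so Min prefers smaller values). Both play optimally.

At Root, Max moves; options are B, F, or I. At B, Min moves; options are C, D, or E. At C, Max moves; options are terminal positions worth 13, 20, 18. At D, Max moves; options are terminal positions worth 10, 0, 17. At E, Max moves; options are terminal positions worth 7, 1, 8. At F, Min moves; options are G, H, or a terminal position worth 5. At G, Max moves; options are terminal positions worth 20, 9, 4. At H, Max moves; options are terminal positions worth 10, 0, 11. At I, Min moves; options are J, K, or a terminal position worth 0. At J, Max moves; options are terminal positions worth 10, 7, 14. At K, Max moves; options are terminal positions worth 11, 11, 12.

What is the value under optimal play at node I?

J: max(10, 7, 14) = 14
K: max(11, 11, 12) = 12
I: min(14, 12, 0) = 0

0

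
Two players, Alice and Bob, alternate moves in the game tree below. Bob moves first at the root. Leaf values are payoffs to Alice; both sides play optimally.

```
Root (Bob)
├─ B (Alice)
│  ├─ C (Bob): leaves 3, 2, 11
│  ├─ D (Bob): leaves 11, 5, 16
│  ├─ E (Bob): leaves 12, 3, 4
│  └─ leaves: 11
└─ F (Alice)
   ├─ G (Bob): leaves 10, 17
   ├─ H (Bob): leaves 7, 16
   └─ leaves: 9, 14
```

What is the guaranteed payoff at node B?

11

C: min(3, 2, 11) = 2
D: min(11, 5, 16) = 5
E: min(12, 3, 4) = 3
B: max(2, 5, 3, 11) = 11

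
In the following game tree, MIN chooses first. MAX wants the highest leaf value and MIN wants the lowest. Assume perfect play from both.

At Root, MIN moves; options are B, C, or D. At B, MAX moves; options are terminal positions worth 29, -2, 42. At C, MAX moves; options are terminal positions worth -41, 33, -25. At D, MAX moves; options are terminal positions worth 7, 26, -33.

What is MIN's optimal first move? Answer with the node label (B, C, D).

B (MAX): max(29, -2, 42) = 42
C (MAX): max(-41, 33, -25) = 33
D (MAX): max(7, 26, -33) = 26
Root (MIN): min(42, 33, 26) = 26
MIN picks the child with the lowest value: D (value 26).

D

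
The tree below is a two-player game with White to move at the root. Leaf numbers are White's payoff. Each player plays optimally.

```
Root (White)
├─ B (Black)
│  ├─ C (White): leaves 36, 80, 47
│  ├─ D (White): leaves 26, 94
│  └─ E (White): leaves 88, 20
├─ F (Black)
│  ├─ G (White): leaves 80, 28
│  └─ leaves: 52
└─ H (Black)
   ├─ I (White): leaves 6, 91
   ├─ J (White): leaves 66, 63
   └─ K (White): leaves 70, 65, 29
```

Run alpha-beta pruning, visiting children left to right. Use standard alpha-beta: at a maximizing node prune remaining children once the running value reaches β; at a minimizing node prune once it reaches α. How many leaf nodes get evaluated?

12

C [α=-∞,β=+∞]: v=80
D [α=-∞,β=80]: v=94
E [α=-∞,β=80]: v=88 after child 1 ≥ β → β-cutoff, skip 1
B [α=-∞,β=+∞]: v=80
G [α=80,β=+∞]: v=80
F [α=80,β=+∞]: v=80 after child 1 ≤ α → α-cutoff, skip 1
I [α=80,β=+∞]: v=91
J [α=80,β=91]: v=66
H [α=80,β=+∞]: v=66 after child 2 ≤ α → α-cutoff, skip 1
Root [α=-∞,β=+∞]: v=80
Leaves evaluated: 12 of 17.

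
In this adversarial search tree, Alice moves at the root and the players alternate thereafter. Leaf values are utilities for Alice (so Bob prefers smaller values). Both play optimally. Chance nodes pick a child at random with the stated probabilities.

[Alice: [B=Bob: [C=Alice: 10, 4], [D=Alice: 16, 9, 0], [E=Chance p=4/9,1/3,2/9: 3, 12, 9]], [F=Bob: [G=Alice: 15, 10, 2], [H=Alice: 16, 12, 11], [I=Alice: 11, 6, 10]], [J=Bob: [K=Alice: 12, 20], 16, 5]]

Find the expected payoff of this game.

C (Alice): max(10, 4) = 10
D (Alice): max(16, 9, 0) = 16
E (Chance): 4/9·3 + 1/3·12 + 2/9·9 = 7.33
B (Bob): min(10, 16, 7.33) = 7.33
G (Alice): max(15, 10, 2) = 15
H (Alice): max(16, 12, 11) = 16
I (Alice): max(11, 6, 10) = 11
F (Bob): min(15, 16, 11) = 11
K (Alice): max(12, 20) = 20
J (Bob): min(20, 16, 5) = 5
Root (Alice): max(7.33, 11, 5) = 11

11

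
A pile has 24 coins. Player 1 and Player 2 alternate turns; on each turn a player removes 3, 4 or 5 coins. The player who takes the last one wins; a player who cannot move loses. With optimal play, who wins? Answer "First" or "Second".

Compute winning (W) and losing (L) positions by backward induction:
i:   0  1  2  3  4  5  6  7  8  9 10 11 12 13 14 15 16 17 18 19 20 21 22 23 24
     L  L  L  W  W  W  W  W  L  L  L  W  W  W  W  W  L  L  L  W  W  W  W  W  L
Position 24 is L, so the second player wins.

Second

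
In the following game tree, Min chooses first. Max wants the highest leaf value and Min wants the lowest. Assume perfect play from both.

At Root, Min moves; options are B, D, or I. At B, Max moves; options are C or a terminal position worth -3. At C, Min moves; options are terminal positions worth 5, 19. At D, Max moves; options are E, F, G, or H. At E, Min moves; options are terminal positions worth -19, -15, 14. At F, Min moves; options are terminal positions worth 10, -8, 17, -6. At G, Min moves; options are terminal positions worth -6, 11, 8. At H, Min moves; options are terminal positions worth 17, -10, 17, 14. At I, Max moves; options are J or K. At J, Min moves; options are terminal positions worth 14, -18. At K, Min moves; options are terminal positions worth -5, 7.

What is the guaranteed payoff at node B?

C: min(5, 19) = 5
B: max(5, -3) = 5

5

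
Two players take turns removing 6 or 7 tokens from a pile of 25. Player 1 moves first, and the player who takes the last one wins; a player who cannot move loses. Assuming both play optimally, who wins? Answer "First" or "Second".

i:   0  1  2  3  4  5  6  7  8  9 10 11 12 13 14 15 16 17 18 19 20 21 22 23 24 25
     L  L  L  L  L  L  W  W  W  W  W  W  W  L  L  L  L  L  L  W  W  W  W  W  W  W
Position 25 is W, so the first player wins.

First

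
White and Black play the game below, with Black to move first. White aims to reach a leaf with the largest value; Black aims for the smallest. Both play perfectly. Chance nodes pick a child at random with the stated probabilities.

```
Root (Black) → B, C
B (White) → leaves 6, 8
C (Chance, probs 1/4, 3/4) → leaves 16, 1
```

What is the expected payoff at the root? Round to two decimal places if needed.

4.75

B (White): max(6, 8) = 8
C (Chance): 1/4·16 + 3/4·1 = 4.75
Root (Black): min(8, 4.75) = 4.75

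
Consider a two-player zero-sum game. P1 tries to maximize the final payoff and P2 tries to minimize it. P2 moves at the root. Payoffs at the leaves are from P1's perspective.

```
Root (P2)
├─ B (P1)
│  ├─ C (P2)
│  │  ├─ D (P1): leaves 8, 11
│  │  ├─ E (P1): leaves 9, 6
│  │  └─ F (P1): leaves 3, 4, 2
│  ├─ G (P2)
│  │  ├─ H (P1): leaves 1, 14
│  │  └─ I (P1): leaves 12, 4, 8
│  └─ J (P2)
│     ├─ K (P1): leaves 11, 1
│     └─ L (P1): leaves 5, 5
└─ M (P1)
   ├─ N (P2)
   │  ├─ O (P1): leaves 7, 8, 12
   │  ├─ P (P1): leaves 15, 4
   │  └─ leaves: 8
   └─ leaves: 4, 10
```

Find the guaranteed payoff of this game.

10

D (P1): max(8, 11) = 11
E (P1): max(9, 6) = 9
F (P1): max(3, 4, 2) = 4
C (P2): min(11, 9, 4) = 4
H (P1): max(1, 14) = 14
I (P1): max(12, 4, 8) = 12
G (P2): min(14, 12) = 12
K (P1): max(11, 1) = 11
L (P1): max(5, 5) = 5
J (P2): min(11, 5) = 5
B (P1): max(4, 12, 5) = 12
O (P1): max(7, 8, 12) = 12
P (P1): max(15, 4) = 15
N (P2): min(12, 15, 8) = 8
M (P1): max(8, 4, 10) = 10
Root (P2): min(12, 10) = 10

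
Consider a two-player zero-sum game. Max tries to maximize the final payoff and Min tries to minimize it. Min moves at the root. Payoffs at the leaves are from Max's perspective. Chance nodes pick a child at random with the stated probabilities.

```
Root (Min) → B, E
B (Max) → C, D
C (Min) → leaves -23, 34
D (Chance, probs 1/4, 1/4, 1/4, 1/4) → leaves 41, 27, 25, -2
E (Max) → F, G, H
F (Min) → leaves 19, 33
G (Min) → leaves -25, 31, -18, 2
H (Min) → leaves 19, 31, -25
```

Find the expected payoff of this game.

C (Min): min(-23, 34) = -23
D (Chance): 1/4·41 + 1/4·27 + 1/4·25 + 1/4·-2 = 22.75
B (Max): max(-23, 22.75) = 22.75
F (Min): min(19, 33) = 19
G (Min): min(-25, 31, -18, 2) = -25
H (Min): min(19, 31, -25) = -25
E (Max): max(19, -25, -25) = 19
Root (Min): min(22.75, 19) = 19

19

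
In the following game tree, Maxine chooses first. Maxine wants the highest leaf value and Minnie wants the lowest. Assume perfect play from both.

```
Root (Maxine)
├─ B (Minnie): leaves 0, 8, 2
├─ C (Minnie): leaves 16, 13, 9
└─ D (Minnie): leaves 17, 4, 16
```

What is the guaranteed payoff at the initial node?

9

B (Minnie): min(0, 8, 2) = 0
C (Minnie): min(16, 13, 9) = 9
D (Minnie): min(17, 4, 16) = 4
Root (Maxine): max(0, 9, 4) = 9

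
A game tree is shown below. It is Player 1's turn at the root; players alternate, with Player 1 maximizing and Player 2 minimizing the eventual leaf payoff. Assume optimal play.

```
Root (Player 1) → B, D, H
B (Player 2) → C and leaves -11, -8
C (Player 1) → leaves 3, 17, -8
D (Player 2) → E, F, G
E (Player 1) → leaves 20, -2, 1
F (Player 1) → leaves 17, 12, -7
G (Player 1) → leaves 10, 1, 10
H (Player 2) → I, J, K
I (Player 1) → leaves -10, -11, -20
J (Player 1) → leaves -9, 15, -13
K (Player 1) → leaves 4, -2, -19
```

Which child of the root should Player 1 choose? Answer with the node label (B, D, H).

D

C (Player 1): max(3, 17, -8) = 17
B (Player 2): min(17, -11, -8) = -11
E (Player 1): max(20, -2, 1) = 20
F (Player 1): max(17, 12, -7) = 17
G (Player 1): max(10, 1, 10) = 10
D (Player 2): min(20, 17, 10) = 10
I (Player 1): max(-10, -11, -20) = -10
J (Player 1): max(-9, 15, -13) = 15
K (Player 1): max(4, -2, -19) = 4
H (Player 2): min(-10, 15, 4) = -10
Root (Player 1): max(-11, 10, -10) = 10
Player 1 picks the child with the highest value: D (value 10).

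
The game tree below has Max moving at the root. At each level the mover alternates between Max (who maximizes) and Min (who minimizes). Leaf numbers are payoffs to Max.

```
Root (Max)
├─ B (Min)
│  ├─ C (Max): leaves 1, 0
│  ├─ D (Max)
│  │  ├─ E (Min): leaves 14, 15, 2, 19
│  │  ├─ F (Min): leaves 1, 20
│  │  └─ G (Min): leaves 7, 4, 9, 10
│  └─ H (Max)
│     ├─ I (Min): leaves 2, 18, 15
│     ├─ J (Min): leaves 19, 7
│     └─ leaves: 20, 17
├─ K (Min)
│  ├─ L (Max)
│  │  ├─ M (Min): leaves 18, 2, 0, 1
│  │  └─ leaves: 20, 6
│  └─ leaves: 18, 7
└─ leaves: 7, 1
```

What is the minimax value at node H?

I: min(2, 18, 15) = 2
J: min(19, 7) = 7
H: max(2, 7, 20, 17) = 20

20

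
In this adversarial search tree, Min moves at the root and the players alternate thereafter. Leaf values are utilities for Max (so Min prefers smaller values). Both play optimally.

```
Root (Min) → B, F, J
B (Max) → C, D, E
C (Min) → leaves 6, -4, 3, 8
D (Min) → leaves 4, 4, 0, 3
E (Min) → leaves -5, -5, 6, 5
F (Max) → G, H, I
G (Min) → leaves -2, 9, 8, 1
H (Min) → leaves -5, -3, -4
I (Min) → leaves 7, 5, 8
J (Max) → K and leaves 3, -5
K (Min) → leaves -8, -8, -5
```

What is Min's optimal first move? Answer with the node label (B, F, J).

C (Min): min(6, -4, 3, 8) = -4
D (Min): min(4, 4, 0, 3) = 0
E (Min): min(-5, -5, 6, 5) = -5
B (Max): max(-4, 0, -5) = 0
G (Min): min(-2, 9, 8, 1) = -2
H (Min): min(-5, -3, -4) = -5
I (Min): min(7, 5, 8) = 5
F (Max): max(-2, -5, 5) = 5
K (Min): min(-8, -8, -5) = -8
J (Max): max(-8, 3, -5) = 3
Root (Min): min(0, 5, 3) = 0
Min picks the child with the lowest value: B (value 0).

B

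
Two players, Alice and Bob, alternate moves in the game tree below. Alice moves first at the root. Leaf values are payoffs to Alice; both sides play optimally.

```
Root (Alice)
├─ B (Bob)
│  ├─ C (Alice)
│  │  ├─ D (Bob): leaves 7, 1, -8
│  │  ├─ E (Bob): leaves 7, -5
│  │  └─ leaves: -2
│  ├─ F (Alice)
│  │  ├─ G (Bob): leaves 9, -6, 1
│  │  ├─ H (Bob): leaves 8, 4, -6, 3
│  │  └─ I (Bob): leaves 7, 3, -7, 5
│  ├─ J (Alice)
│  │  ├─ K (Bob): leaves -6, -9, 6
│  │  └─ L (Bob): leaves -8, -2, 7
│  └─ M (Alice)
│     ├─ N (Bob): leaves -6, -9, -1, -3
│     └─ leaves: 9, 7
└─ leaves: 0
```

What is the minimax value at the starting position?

0

D (Bob): min(7, 1, -8) = -8
E (Bob): min(7, -5) = -5
C (Alice): max(-8, -5, -2) = -2
G (Bob): min(9, -6, 1) = -6
H (Bob): min(8, 4, -6, 3) = -6
I (Bob): min(7, 3, -7, 5) = -7
F (Alice): max(-6, -6, -7) = -6
K (Bob): min(-6, -9, 6) = -9
L (Bob): min(-8, -2, 7) = -8
J (Alice): max(-9, -8) = -8
N (Bob): min(-6, -9, -1, -3) = -9
M (Alice): max(-9, 9, 7) = 9
B (Bob): min(-2, -6, -8, 9) = -8
Root (Alice): max(-8, 0) = 0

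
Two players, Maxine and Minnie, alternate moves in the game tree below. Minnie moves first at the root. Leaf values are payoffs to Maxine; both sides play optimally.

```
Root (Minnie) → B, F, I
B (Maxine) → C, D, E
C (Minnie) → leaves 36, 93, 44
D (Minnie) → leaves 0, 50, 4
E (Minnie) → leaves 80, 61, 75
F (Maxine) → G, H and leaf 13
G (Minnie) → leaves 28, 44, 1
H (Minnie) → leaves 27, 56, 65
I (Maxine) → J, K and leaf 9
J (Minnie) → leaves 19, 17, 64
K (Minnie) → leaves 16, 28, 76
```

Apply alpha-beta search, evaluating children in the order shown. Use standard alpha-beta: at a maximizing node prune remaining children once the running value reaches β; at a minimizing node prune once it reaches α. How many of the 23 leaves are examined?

19

C [α=-∞,β=+∞]: v=36
D [α=36,β=+∞]: v=0 after child 1 ≤ α → α-cutoff, skip 2
E [α=36,β=+∞]: v=61
B [α=-∞,β=+∞]: v=61
G [α=-∞,β=61]: v=1
H [α=1,β=61]: v=27
F [α=-∞,β=61]: v=27
J [α=-∞,β=27]: v=17
K [α=17,β=27]: v=16 after child 1 ≤ α → α-cutoff, skip 2
I [α=-∞,β=27]: v=17
Root [α=-∞,β=+∞]: v=17
Leaves evaluated: 19 of 23.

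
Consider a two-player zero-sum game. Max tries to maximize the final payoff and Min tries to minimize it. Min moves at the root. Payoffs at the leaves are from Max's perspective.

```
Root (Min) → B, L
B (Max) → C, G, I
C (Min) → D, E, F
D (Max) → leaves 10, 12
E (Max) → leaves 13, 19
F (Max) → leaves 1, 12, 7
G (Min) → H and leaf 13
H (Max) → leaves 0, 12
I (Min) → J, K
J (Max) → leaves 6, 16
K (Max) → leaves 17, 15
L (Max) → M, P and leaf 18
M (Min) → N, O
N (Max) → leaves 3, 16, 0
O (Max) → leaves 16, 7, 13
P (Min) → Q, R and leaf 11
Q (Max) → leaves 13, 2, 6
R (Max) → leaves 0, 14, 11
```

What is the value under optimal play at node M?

N: max(3, 16, 0) = 16
O: max(16, 7, 13) = 16
M: min(16, 16) = 16

16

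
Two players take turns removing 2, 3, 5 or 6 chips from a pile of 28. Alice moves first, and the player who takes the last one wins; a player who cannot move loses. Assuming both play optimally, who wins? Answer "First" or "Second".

i:   0  1  2  3  4  5  6  7  8  9 10 11 12 13 14 15 16 17 18 19 20 21 22 23 24 25 26 27 28
     L  L  W  W  W  W  W  W  L  L  W  W  W  W  W  W  L  L  W  W  W  W  W  W  L  L  W  W  W
Position 28 is W, so the first player wins.

First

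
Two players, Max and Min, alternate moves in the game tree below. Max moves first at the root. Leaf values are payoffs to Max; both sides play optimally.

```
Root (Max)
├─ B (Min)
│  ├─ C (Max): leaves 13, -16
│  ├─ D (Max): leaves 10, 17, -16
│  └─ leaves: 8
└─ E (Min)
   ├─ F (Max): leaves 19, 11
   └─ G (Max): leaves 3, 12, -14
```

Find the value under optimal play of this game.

C (Max): max(13, -16) = 13
D (Max): max(10, 17, -16) = 17
B (Min): min(13, 17, 8) = 8
F (Max): max(19, 11) = 19
G (Max): max(3, 12, -14) = 12
E (Min): min(19, 12) = 12
Root (Max): max(8, 12) = 12

12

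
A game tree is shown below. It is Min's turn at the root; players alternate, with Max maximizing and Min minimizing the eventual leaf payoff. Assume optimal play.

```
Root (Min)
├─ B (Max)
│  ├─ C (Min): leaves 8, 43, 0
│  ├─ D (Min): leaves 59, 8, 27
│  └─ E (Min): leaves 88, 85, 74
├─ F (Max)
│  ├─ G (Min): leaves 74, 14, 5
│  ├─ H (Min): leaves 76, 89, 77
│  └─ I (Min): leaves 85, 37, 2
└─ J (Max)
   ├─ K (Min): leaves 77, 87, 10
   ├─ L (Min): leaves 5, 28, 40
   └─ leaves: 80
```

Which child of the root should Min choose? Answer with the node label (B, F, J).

B

C (Min): min(8, 43, 0) = 0
D (Min): min(59, 8, 27) = 8
E (Min): min(88, 85, 74) = 74
B (Max): max(0, 8, 74) = 74
G (Min): min(74, 14, 5) = 5
H (Min): min(76, 89, 77) = 76
I (Min): min(85, 37, 2) = 2
F (Max): max(5, 76, 2) = 76
K (Min): min(77, 87, 10) = 10
L (Min): min(5, 28, 40) = 5
J (Max): max(10, 5, 80) = 80
Root (Min): min(74, 76, 80) = 74
Min picks the child with the lowest value: B (value 74).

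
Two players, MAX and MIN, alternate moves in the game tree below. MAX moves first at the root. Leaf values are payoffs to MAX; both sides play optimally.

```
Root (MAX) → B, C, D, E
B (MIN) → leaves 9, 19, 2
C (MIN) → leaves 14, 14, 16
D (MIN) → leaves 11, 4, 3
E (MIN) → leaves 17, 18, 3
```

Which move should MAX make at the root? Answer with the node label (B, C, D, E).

C

B (MIN): min(9, 19, 2) = 2
C (MIN): min(14, 14, 16) = 14
D (MIN): min(11, 4, 3) = 3
E (MIN): min(17, 18, 3) = 3
Root (MAX): max(2, 14, 3, 3) = 14
MAX picks the child with the highest value: C (value 14).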